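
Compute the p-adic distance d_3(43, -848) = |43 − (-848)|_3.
d_3(43, -848) = 1/81

Step 1 — x − y = 43 − (-848) = 891. Step 2 — v_3(891) = 4 (factor: 891 = (3^4 · 11); the sign does not affect v_p). Step 3 — |x − y|_3 = 3^{-4} = 1/81.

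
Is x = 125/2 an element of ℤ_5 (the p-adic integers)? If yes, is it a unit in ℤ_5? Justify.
x ∈ ℤ_5 but not a unit; v_5(x) = 3 > 0

ℤ_5 = {x ∈ ℚ_5 : v_5(x) ≥ 0} and ℤ_5^× = {x ∈ ℤ_5 : v_5(x) = 0}. Here v_5(125/2) = v_5(num) − v_5(den) = 3; compare against these criteria.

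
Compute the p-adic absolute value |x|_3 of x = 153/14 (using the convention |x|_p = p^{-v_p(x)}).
|153/14|_3 = 1/9

Step 1 — compute v_3(x) by factoring powers of 3 out of the numerator and denominator: v_3(153/14) = 2. Step 2 — apply |x|_p = p^{-v_p(x)} = 3^{-2} = 1/9.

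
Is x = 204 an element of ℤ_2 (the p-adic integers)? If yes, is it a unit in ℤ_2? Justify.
x ∈ ℤ_2 but not a unit; v_2(x) = 2 > 0

ℤ_2 = {x ∈ ℚ_2 : v_2(x) ≥ 0} and ℤ_2^× = {x ∈ ℤ_2 : v_2(x) = 0}. Here v_2(204) = v_2(num) − v_2(den) = 2; compare against these criteria.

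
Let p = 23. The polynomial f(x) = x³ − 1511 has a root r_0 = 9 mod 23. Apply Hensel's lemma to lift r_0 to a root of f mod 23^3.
r_2 = 8818 (mod 12167)

Hensel: r_{i+1} = r_i − f(r_i)/f′(r_i) mod 23^{i+2}, where f′(x) = 3x². Iterate:
  r_0 = 9 (mod 23)
  r_1 = 354 (mod 529)
  r_2 = 8818 (mod 12167)
Final: r = 8818 with f(r) ≡ 0 mod 23^3.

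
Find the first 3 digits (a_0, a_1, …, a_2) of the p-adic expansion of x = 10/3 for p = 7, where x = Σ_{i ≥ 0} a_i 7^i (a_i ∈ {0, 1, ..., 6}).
(a_0, …, a_2) = (1, 5, 4)

v_7(10/3) = 0 (numerator and denominator both coprime to 7), so x ∈ ℤ_7^×. Compute digits iteratively via a_i = x_i mod 7, x_{i+1} = (x_i − a_i)/7, with x_0 = x:
  x_0 = 10/3;  a_0 = 1;  x_1 = (x_0 − 1)/7 = 1/3
  x_1 = 1/3;  a_1 = 5;  x_2 = (x_1 − 5)/7 = -2/3
  x_2 = -2/3;  a_2 = 4;  x_3 = (x_2 − 4)/7 = -2/3
Digits: (1, 5, 4).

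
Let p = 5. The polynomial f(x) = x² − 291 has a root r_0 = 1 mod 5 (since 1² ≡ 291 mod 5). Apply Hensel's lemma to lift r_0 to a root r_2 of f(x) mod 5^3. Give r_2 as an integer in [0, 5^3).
r_2 = 71 (mod 125)

Hensel's recurrence: r_{i+1} = r_i − f(r_i)·(f′(r_i))^{-1} mod 5^{i+2}, with f′(x) = 2x. Iterate:
  r_0 = 1 (mod 5)
  r_1 = 21 (mod 25)
  r_2 = 71 (mod 125)
Final: r_2 = 71, and one checks f(r_2) ≡ 0 mod 5^3.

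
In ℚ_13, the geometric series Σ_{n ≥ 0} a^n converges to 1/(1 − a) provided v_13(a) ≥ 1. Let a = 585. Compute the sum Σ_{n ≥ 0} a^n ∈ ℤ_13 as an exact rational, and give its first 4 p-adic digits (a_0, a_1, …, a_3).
Σ a^n = 1/(1 − a) = -1/584;  first 4 digits = (1, 6, 0, 8)

v_13(a) = 1 ≥ 1, so the series converges in ℤ_13 to 1/(1 − a) = 1/(1 − 585) = -1/584. Expand this rational in ℤ_13: compute digits iteratively via d_i = x_i mod 13, x_{i+1} = (x_i − d_i)/13. The first 4 digits are (1, 6, 0, 8).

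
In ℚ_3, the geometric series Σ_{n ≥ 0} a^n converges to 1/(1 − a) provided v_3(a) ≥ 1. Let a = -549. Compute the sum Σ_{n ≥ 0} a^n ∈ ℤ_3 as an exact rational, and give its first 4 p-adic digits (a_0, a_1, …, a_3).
Σ a^n = 1/(1 − a) = 1/550;  first 4 digits = (1, 0, 2, 0)

v_3(a) = 2 ≥ 1, so the series converges in ℤ_3 to 1/(1 − a) = 1/(1 − (-549)) = 1/550. Expand this rational in ℤ_3: compute digits iteratively via d_i = x_i mod 3, x_{i+1} = (x_i − d_i)/3. The first 4 digits are (1, 0, 2, 0).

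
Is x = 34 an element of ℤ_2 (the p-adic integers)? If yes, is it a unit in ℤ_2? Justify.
x ∈ ℤ_2 but not a unit; v_2(x) = 1 > 0

ℤ_2 = {x ∈ ℚ_2 : v_2(x) ≥ 0} and ℤ_2^× = {x ∈ ℤ_2 : v_2(x) = 0}. Here v_2(34) = v_2(num) − v_2(den) = 1; compare against these criteria.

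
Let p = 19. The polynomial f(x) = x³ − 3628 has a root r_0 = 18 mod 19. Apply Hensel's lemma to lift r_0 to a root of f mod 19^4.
r_3 = 23350 (mod 130321)

Hensel: r_{i+1} = r_i − f(r_i)/f′(r_i) mod 19^{i+2}, where f′(x) = 3x². Iterate:
  r_0 = 18 (mod 19)
  r_1 = 246 (mod 361)
  r_2 = 2773 (mod 6859)
  r_3 = 23350 (mod 130321)
Final: r = 23350 with f(r) ≡ 0 mod 19^4.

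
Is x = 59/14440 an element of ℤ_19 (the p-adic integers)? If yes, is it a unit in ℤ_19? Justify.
x ∉ ℤ_19 (v_19(x) = -2 < 0)

ℤ_19 = {x ∈ ℚ_19 : v_19(x) ≥ 0} and ℤ_19^× = {x ∈ ℤ_19 : v_19(x) = 0}. Here v_19(59/14440) = v_19(num) − v_19(den) = -2; compare against these criteria.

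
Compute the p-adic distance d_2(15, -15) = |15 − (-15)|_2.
d_2(15, -15) = 1/2

Step 1 — x − y = 15 − (-15) = 30. Step 2 — v_2(30) = 1 (factor: 30 = (2^1 · 15); the sign does not affect v_p). Step 3 — |x − y|_2 = 2^{-1} = 1/2.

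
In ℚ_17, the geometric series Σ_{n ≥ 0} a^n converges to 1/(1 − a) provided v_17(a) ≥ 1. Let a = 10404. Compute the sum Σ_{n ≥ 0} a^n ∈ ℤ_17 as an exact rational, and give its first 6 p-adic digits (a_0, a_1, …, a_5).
Σ a^n = 1/(1 − a) = -1/10403;  first 6 digits = (1, 0, 2, 2, 4, 8)

v_17(a) = 2 ≥ 1, so the series converges in ℤ_17 to 1/(1 − a) = 1/(1 − 10404) = -1/10403. Expand this rational in ℤ_17: compute digits iteratively via d_i = x_i mod 17, x_{i+1} = (x_i − d_i)/17. The first 6 digits are (1, 0, 2, 2, 4, 8).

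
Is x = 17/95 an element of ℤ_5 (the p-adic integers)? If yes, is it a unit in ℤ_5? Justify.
x ∉ ℤ_5 (v_5(x) = -1 < 0)

ℤ_5 = {x ∈ ℚ_5 : v_5(x) ≥ 0} and ℤ_5^× = {x ∈ ℤ_5 : v_5(x) = 0}. Here v_5(17/95) = v_5(num) − v_5(den) = -1; compare against these criteria.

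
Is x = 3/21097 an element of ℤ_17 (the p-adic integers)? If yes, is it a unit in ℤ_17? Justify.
x ∉ ℤ_17 (v_17(x) = -2 < 0)

ℤ_17 = {x ∈ ℚ_17 : v_17(x) ≥ 0} and ℤ_17^× = {x ∈ ℤ_17 : v_17(x) = 0}. Here v_17(3/21097) = v_17(num) − v_17(den) = -2; compare against these criteria.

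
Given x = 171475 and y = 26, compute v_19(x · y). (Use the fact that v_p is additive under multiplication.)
v_19(4458350) = 3

v_p(x) = 3 (factor: 171475 = 19^3 · 25); v_p(y) = 0 (factor: 26 = 19^0 · 26). Additivity: v_p(xy) = v_p(x) + v_p(y) = 3 + 0 = 3. (Direct check: xy = 4458350 = 19^3 · (650).)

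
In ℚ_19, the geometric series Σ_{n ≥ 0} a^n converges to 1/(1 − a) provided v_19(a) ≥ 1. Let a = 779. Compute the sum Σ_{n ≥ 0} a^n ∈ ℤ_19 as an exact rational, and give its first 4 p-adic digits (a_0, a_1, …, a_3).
Σ a^n = 1/(1 − a) = -1/778;  first 4 digits = (1, 3, 11, 1)

v_19(a) = 1 ≥ 1, so the series converges in ℤ_19 to 1/(1 − a) = 1/(1 − 779) = -1/778. Expand this rational in ℤ_19: compute digits iteratively via d_i = x_i mod 19, x_{i+1} = (x_i − d_i)/19. The first 4 digits are (1, 3, 11, 1).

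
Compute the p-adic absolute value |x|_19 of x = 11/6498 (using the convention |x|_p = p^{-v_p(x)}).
|11/6498|_19 = 361

Step 1 — compute v_19(x) by factoring powers of 19 out of the numerator and denominator: v_19(11/6498) = -2. Step 2 — apply |x|_p = p^{-v_p(x)} = 19^{2} = 361.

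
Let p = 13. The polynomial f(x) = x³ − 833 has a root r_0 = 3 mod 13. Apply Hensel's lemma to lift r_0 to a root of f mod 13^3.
r_2 = 1316 (mod 2197)

Hensel: r_{i+1} = r_i − f(r_i)/f′(r_i) mod 13^{i+2}, where f′(x) = 3x². Iterate:
  r_0 = 3 (mod 13)
  r_1 = 133 (mod 169)
  r_2 = 1316 (mod 2197)
Final: r = 1316 with f(r) ≡ 0 mod 13^3.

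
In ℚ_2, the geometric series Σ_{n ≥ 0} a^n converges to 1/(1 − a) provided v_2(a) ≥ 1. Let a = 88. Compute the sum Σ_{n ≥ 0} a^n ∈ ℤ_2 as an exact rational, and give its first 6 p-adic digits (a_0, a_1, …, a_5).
Σ a^n = 1/(1 − a) = -1/87;  first 6 digits = (1, 0, 0, 1, 1, 0)

v_2(a) = 3 ≥ 1, so the series converges in ℤ_2 to 1/(1 − a) = 1/(1 − 88) = -1/87. Expand this rational in ℤ_2: compute digits iteratively via d_i = x_i mod 2, x_{i+1} = (x_i − d_i)/2. The first 6 digits are (1, 0, 0, 1, 1, 0).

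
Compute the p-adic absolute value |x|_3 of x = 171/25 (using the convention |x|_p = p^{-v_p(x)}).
|171/25|_3 = 1/9

Step 1 — compute v_3(x) by factoring powers of 3 out of the numerator and denominator: v_3(171/25) = 2. Step 2 — apply |x|_p = p^{-v_p(x)} = 3^{-2} = 1/9.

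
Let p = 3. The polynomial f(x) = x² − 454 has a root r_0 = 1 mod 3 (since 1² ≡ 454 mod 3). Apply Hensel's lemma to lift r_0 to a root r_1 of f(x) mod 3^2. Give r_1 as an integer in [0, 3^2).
r_1 = 7 (mod 9)

Hensel's recurrence: r_{i+1} = r_i − f(r_i)·(f′(r_i))^{-1} mod 3^{i+2}, with f′(x) = 2x. Iterate:
  r_0 = 1 (mod 3)
  r_1 = 7 (mod 9)
Final: r_1 = 7, and one checks f(r_1) ≡ 0 mod 3^2.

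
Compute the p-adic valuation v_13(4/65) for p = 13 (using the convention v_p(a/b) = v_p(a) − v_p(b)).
v_13(4/65) = -1

Factor powers of 13 from the numerator and denominator of the reduced fraction: 4 = 13^0 · 4 and 65 = 13^1 · 5. Apply v_p(a/b) = v_p(a) − v_p(b): v_13(4/65) = 0 − 1 = -1.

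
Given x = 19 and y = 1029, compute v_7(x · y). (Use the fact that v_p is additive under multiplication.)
v_7(19551) = 3

v_p(x) = 0 (factor: 19 = 7^0 · 19); v_p(y) = 3 (factor: 1029 = 7^3 · 3). Additivity: v_p(xy) = v_p(x) + v_p(y) = 0 + 3 = 3. (Direct check: xy = 19551 = 7^3 · (57).)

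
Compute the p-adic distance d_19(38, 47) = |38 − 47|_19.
d_19(38, 47) = 1

Step 1 — x − y = 38 − 47 = -9. Step 2 — v_19(-9) = 0 (factor: -9 = −(19^0 · 9); the sign does not affect v_p). Step 3 — |x − y|_19 = 19^{0} = 1.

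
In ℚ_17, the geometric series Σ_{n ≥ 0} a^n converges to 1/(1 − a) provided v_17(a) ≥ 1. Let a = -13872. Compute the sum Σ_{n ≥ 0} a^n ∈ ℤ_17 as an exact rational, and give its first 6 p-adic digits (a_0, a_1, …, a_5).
Σ a^n = 1/(1 − a) = 1/13873;  first 6 digits = (1, 0, 3, 14, 8, 16)

v_17(a) = 2 ≥ 1, so the series converges in ℤ_17 to 1/(1 − a) = 1/(1 − (-13872)) = 1/13873. Expand this rational in ℤ_17: compute digits iteratively via d_i = x_i mod 17, x_{i+1} = (x_i − d_i)/17. The first 6 digits are (1, 0, 3, 14, 8, 16).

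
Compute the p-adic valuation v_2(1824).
v_2(1824) = 5

v_2(n) is the largest exponent k such that 2^k divides n. Factor out: 1824 = 2^5 · 57. (Sign doesn't affect v_p.) So v_2(1824) = 5.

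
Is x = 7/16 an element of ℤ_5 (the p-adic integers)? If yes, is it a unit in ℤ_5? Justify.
x ∈ ℤ_5^× (unit); v_5(x) = 0

ℤ_5 = {x ∈ ℚ_5 : v_5(x) ≥ 0} and ℤ_5^× = {x ∈ ℤ_5 : v_5(x) = 0}. Here v_5(7/16) = v_5(num) − v_5(den) = 0; compare against these criteria.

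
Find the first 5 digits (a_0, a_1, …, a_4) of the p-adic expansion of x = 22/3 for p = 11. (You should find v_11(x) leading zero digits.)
(a_0, …, a_4) = (0, 8, 3, 7, 3)

v_11(22/3) = 1, so a_0 = ... = a_0 = 0. Factor out: x = 11^1 · u with u = 2/3 a unit in ℤ_11. Expand u iteratively via a_{v+i} = u_i mod 11, u_{i+1} = (u_i − a_{v+i})/11:
  u_0 = 2/3;  a_1 = 8;  u_1 = (u_0 − 8)/11 = -2/3
  u_1 = -2/3;  a_2 = 3;  u_2 = (u_1 − 3)/11 = -1/3
  u_2 = -1/3;  a_3 = 7;  u_3 = (u_2 − 7)/11 = -2/3
  u_3 = -2/3;  a_4 = 3;  u_4 = (u_3 − 3)/11 = -1/3
Digits: (0, 8, 3, 7, 3).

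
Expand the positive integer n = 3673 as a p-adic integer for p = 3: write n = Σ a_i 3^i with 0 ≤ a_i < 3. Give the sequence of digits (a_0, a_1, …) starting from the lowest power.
(a_0, a_1, …) = (1, 0, 0, 1, 0, 0, 2, 1)

Repeated division by 3 gives the digits low-to-high: 3673 = 1 + 1·3^3 + 2·3^6 + 1·3^7. Digit sequence: (1, 0, 0, 1, 0, 0, 2, 1).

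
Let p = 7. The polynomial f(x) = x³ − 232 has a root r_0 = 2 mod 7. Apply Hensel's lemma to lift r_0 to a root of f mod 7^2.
r_1 = 37 (mod 49)

Hensel: r_{i+1} = r_i − f(r_i)/f′(r_i) mod 7^{i+2}, where f′(x) = 3x². Iterate:
  r_0 = 2 (mod 7)
  r_1 = 37 (mod 49)
Final: r = 37 with f(r) ≡ 0 mod 7^2.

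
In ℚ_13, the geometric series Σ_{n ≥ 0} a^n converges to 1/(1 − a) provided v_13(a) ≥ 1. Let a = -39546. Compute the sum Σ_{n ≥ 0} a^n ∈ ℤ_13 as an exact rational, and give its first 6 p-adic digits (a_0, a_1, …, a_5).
Σ a^n = 1/(1 − a) = 1/39547;  first 6 digits = (1, 0, 0, 8, 11, 12)

v_13(a) = 3 ≥ 1, so the series converges in ℤ_13 to 1/(1 − a) = 1/(1 − (-39546)) = 1/39547. Expand this rational in ℤ_13: compute digits iteratively via d_i = x_i mod 13, x_{i+1} = (x_i − d_i)/13. The first 6 digits are (1, 0, 0, 8, 11, 12).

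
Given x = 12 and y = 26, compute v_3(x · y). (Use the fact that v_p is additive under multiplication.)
v_3(312) = 1

v_p(x) = 1 (factor: 12 = 3^1 · 4); v_p(y) = 0 (factor: 26 = 3^0 · 26). Additivity: v_p(xy) = v_p(x) + v_p(y) = 1 + 0 = 1. (Direct check: xy = 312 = 3^1 · (104).)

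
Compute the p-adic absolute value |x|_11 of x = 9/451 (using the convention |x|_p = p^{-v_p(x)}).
|9/451|_11 = 11

Step 1 — compute v_11(x) by factoring powers of 11 out of the numerator and denominator: v_11(9/451) = -1. Step 2 — apply |x|_p = p^{-v_p(x)} = 11^{1} = 11.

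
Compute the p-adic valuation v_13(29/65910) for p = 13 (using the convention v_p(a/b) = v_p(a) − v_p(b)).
v_13(29/65910) = -3

Factor powers of 13 from the numerator and denominator of the reduced fraction: 29 = 13^0 · 29 and 65910 = 13^3 · 30. Apply v_p(a/b) = v_p(a) − v_p(b): v_13(29/65910) = 0 − 3 = -3.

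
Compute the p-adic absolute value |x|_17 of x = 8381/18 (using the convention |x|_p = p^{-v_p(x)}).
|8381/18|_17 = 1/289

Step 1 — compute v_17(x) by factoring powers of 17 out of the numerator and denominator: v_17(8381/18) = 2. Step 2 — apply |x|_p = p^{-v_p(x)} = 17^{-2} = 1/289.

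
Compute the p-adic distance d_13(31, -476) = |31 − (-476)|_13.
d_13(31, -476) = 1/169

Step 1 — x − y = 31 − (-476) = 507. Step 2 — v_13(507) = 2 (factor: 507 = (13^2 · 3); the sign does not affect v_p). Step 3 — |x − y|_13 = 13^{-2} = 1/169.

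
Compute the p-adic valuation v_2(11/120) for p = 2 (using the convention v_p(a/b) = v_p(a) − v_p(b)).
v_2(11/120) = -3

Factor powers of 2 from the numerator and denominator of the reduced fraction: 11 = 2^0 · 11 and 120 = 2^3 · 15. Apply v_p(a/b) = v_p(a) − v_p(b): v_2(11/120) = 0 − 3 = -3.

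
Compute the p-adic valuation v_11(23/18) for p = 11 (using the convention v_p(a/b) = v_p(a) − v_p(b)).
v_11(23/18) = 0

Factor powers of 11 from the numerator and denominator of the reduced fraction: 23 = 11^0 · 23 and 18 = 11^0 · 18. Apply v_p(a/b) = v_p(a) − v_p(b): v_11(23/18) = 0 − 0 = 0.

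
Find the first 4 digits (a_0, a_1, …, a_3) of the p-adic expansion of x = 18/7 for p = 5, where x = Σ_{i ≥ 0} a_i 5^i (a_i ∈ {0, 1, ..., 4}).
(a_0, …, a_3) = (4, 4, 2, 3)

v_5(18/7) = 0 (numerator and denominator both coprime to 5), so x ∈ ℤ_5^×. Compute digits iteratively via a_i = x_i mod 5, x_{i+1} = (x_i − a_i)/5, with x_0 = x:
  x_0 = 18/7;  a_0 = 4;  x_1 = (x_0 − 4)/5 = -2/7
  x_1 = -2/7;  a_1 = 4;  x_2 = (x_1 − 4)/5 = -6/7
  x_2 = -6/7;  a_2 = 2;  x_3 = (x_2 − 2)/5 = -4/7
  x_3 = -4/7;  a_3 = 3;  x_4 = (x_3 − 3)/5 = -5/7
Digits: (4, 4, 2, 3).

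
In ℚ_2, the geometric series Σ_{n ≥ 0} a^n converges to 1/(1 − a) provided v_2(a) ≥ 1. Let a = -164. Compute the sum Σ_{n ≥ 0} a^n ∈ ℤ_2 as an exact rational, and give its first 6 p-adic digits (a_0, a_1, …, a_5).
Σ a^n = 1/(1 − a) = 1/165;  first 6 digits = (1, 0, 1, 1, 0, 1)

v_2(a) = 2 ≥ 1, so the series converges in ℤ_2 to 1/(1 − a) = 1/(1 − (-164)) = 1/165. Expand this rational in ℤ_2: compute digits iteratively via d_i = x_i mod 2, x_{i+1} = (x_i − d_i)/2. The first 6 digits are (1, 0, 1, 1, 0, 1).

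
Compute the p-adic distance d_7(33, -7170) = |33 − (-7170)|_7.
d_7(33, -7170) = 1/2401

Step 1 — x − y = 33 − (-7170) = 7203. Step 2 — v_7(7203) = 4 (factor: 7203 = (7^4 · 3); the sign does not affect v_p). Step 3 — |x − y|_7 = 7^{-4} = 1/2401.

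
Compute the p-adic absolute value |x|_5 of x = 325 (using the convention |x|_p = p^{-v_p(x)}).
|325|_5 = 1/25

Step 1 — compute v_5(x) by factoring powers of 5 out of the numerator and denominator: v_5(325) = 2. Step 2 — apply |x|_p = p^{-v_p(x)} = 5^{-2} = 1/25.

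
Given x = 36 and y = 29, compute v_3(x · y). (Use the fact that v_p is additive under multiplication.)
v_3(1044) = 2

v_p(x) = 2 (factor: 36 = 3^2 · 4); v_p(y) = 0 (factor: 29 = 3^0 · 29). Additivity: v_p(xy) = v_p(x) + v_p(y) = 2 + 0 = 2. (Direct check: xy = 1044 = 3^2 · (116).)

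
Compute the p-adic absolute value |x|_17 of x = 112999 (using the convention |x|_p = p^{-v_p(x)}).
|112999|_17 = 1/4913

Step 1 — compute v_17(x) by factoring powers of 17 out of the numerator and denominator: v_17(112999) = 3. Step 2 — apply |x|_p = p^{-v_p(x)} = 17^{-3} = 1/4913.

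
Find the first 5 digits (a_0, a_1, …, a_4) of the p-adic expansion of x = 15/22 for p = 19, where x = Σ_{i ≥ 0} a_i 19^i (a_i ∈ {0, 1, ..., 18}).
(a_0, …, a_4) = (5, 11, 2, 18, 12)

v_19(15/22) = 0 (numerator and denominator both coprime to 19), so x ∈ ℤ_19^×. Compute digits iteratively via a_i = x_i mod 19, x_{i+1} = (x_i − a_i)/19, with x_0 = x:
  x_0 = 15/22;  a_0 = 5;  x_1 = (x_0 − 5)/19 = -5/22
  x_1 = -5/22;  a_1 = 11;  x_2 = (x_1 − 11)/19 = -13/22
  x_2 = -13/22;  a_2 = 2;  x_3 = (x_2 − 2)/19 = -3/22
  x_3 = -3/22;  a_3 = 18;  x_4 = (x_3 − 18)/19 = -21/22
  x_4 = -21/22;  a_4 = 12;  x_5 = (x_4 − 12)/19 = -15/22
Digits: (5, 11, 2, 18, 12).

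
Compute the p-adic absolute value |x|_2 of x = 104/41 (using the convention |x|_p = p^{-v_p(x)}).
|104/41|_2 = 1/8

Step 1 — compute v_2(x) by factoring powers of 2 out of the numerator and denominator: v_2(104/41) = 3. Step 2 — apply |x|_p = p^{-v_p(x)} = 2^{-3} = 1/8.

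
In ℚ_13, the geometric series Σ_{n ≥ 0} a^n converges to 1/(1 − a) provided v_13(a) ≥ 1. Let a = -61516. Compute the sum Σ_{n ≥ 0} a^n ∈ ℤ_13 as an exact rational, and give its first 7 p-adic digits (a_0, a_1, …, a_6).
Σ a^n = 1/(1 − a) = 1/61517;  first 7 digits = (1, 0, 0, 11, 10, 12, 3)

v_13(a) = 3 ≥ 1, so the series converges in ℤ_13 to 1/(1 − a) = 1/(1 − (-61516)) = 1/61517. Expand this rational in ℤ_13: compute digits iteratively via d_i = x_i mod 13, x_{i+1} = (x_i − d_i)/13. The first 7 digits are (1, 0, 0, 11, 10, 12, 3).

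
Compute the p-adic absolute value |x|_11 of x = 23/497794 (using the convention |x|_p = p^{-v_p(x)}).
|23/497794|_11 = 14641

Step 1 — compute v_11(x) by factoring powers of 11 out of the numerator and denominator: v_11(23/497794) = -4. Step 2 — apply |x|_p = p^{-v_p(x)} = 11^{4} = 14641.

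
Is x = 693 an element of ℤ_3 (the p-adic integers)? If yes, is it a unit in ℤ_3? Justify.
x ∈ ℤ_3 but not a unit; v_3(x) = 2 > 0

ℤ_3 = {x ∈ ℚ_3 : v_3(x) ≥ 0} and ℤ_3^× = {x ∈ ℤ_3 : v_3(x) = 0}. Here v_3(693) = v_3(num) − v_3(den) = 2; compare against these criteria.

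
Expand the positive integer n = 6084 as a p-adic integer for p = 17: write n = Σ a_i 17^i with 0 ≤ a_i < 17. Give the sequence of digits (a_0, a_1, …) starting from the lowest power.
(a_0, a_1, …) = (15, 0, 4, 1)

Repeated division by 17 gives the digits low-to-high: 6084 = 15 + 4·17^2 + 1·17^3. Digit sequence: (15, 0, 4, 1).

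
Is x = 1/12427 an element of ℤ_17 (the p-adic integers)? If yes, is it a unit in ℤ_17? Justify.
x ∉ ℤ_17 (v_17(x) = -2 < 0)

ℤ_17 = {x ∈ ℚ_17 : v_17(x) ≥ 0} and ℤ_17^× = {x ∈ ℤ_17 : v_17(x) = 0}. Here v_17(1/12427) = v_17(num) − v_17(den) = -2; compare against these criteria.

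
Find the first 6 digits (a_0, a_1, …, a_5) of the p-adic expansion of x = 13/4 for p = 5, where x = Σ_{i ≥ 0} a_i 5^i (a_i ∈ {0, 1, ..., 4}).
(a_0, …, a_5) = (2, 4, 3, 3, 3, 3)

v_5(13/4) = 0 (numerator and denominator both coprime to 5), so x ∈ ℤ_5^×. Compute digits iteratively via a_i = x_i mod 5, x_{i+1} = (x_i − a_i)/5, with x_0 = x:
  x_0 = 13/4;  a_0 = 2;  x_1 = (x_0 − 2)/5 = 1/4
  x_1 = 1/4;  a_1 = 4;  x_2 = (x_1 − 4)/5 = -3/4
  x_2 = -3/4;  a_2 = 3;  x_3 = (x_2 − 3)/5 = -3/4
  x_3 = -3/4;  a_3 = 3;  x_4 = (x_3 − 3)/5 = -3/4
  x_4 = -3/4;  a_4 = 3;  x_5 = (x_4 − 3)/5 = -3/4
  x_5 = -3/4;  a_5 = 3;  x_6 = (x_5 − 3)/5 = -3/4
Digits: (2, 4, 3, 3, 3, 3).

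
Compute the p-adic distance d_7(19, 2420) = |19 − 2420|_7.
d_7(19, 2420) = 1/2401

Step 1 — x − y = 19 − 2420 = -2401. Step 2 — v_7(-2401) = 4 (factor: -2401 = −(7^4 · 1); the sign does not affect v_p). Step 3 — |x − y|_7 = 7^{-4} = 1/2401.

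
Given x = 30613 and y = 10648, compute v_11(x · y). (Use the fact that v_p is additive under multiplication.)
v_11(325967224) = 6

v_p(x) = 3 (factor: 30613 = 11^3 · 23); v_p(y) = 3 (factor: 10648 = 11^3 · 8). Additivity: v_p(xy) = v_p(x) + v_p(y) = 3 + 3 = 6. (Direct check: xy = 325967224 = 11^6 · (184).)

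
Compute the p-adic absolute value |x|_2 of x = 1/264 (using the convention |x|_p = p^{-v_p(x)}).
|1/264|_2 = 8

Step 1 — compute v_2(x) by factoring powers of 2 out of the numerator and denominator: v_2(1/264) = -3. Step 2 — apply |x|_p = p^{-v_p(x)} = 2^{3} = 8.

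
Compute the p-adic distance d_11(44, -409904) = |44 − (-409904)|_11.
d_11(44, -409904) = 1/14641

Step 1 — x − y = 44 − (-409904) = 409948. Step 2 — v_11(409948) = 4 (factor: 409948 = (11^4 · 28); the sign does not affect v_p). Step 3 — |x − y|_11 = 11^{-4} = 1/14641.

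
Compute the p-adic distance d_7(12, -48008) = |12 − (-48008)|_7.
d_7(12, -48008) = 1/2401

Step 1 — x − y = 12 − (-48008) = 48020. Step 2 — v_7(48020) = 4 (factor: 48020 = (7^4 · 20); the sign does not affect v_p). Step 3 — |x − y|_7 = 7^{-4} = 1/2401.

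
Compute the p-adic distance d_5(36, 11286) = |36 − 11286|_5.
d_5(36, 11286) = 1/625

Step 1 — x − y = 36 − 11286 = -11250. Step 2 — v_5(-11250) = 4 (factor: -11250 = −(5^4 · 18); the sign does not affect v_p). Step 3 — |x − y|_5 = 5^{-4} = 1/625.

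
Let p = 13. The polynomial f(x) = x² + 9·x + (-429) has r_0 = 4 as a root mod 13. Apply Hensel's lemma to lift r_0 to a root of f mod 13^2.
r_1 = 56 (mod 169)

Hensel: r_{i+1} = r_i − f(r_i)·(f′(r_i))^{-1} mod 13^{i+2}, f′(x) = 2x + 9. Iterate:
  r_0 = 4 (mod 13)
  r_1 = 56 (mod 169)
Final: r = 56 satisfies f(r) ≡ 0 mod 13^2.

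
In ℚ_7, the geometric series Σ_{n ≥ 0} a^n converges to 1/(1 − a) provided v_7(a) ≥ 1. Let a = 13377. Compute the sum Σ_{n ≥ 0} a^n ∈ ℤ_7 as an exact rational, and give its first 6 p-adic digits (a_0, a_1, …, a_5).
Σ a^n = 1/(1 − a) = -1/13376;  first 6 digits = (1, 0, 0, 4, 5, 0)

v_7(a) = 3 ≥ 1, so the series converges in ℤ_7 to 1/(1 − a) = 1/(1 − 13377) = -1/13376. Expand this rational in ℤ_7: compute digits iteratively via d_i = x_i mod 7, x_{i+1} = (x_i − d_i)/7. The first 6 digits are (1, 0, 0, 4, 5, 0).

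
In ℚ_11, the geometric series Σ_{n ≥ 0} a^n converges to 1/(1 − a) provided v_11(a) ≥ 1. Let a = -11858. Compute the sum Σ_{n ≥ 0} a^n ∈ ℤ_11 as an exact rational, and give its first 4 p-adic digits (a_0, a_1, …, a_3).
Σ a^n = 1/(1 − a) = 1/11859;  first 4 digits = (1, 0, 1, 2)

v_11(a) = 2 ≥ 1, so the series converges in ℤ_11 to 1/(1 − a) = 1/(1 − (-11858)) = 1/11859. Expand this rational in ℤ_11: compute digits iteratively via d_i = x_i mod 11, x_{i+1} = (x_i − d_i)/11. The first 4 digits are (1, 0, 1, 2).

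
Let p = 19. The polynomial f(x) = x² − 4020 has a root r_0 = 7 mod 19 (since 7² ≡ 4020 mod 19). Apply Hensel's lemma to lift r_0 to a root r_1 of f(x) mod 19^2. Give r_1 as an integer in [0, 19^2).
r_1 = 7 (mod 361)

Hensel's recurrence: r_{i+1} = r_i − f(r_i)·(f′(r_i))^{-1} mod 19^{i+2}, with f′(x) = 2x. Iterate:
  r_0 = 7 (mod 19)
  r_1 = 7 (mod 361)
Final: r_1 = 7, and one checks f(r_1) ≡ 0 mod 19^2.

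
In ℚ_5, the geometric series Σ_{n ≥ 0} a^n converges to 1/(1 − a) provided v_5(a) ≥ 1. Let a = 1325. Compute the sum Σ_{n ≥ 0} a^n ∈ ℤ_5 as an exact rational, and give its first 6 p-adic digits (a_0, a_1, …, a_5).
Σ a^n = 1/(1 − a) = -1/1324;  first 6 digits = (1, 0, 3, 0, 1, 2)

v_5(a) = 2 ≥ 1, so the series converges in ℤ_5 to 1/(1 − a) = 1/(1 − 1325) = -1/1324. Expand this rational in ℤ_5: compute digits iteratively via d_i = x_i mod 5, x_{i+1} = (x_i − d_i)/5. The first 6 digits are (1, 0, 3, 0, 1, 2).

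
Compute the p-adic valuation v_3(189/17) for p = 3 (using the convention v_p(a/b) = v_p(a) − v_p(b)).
v_3(189/17) = 3

Factor powers of 3 from the numerator and denominator of the reduced fraction: 189 = 3^3 · 7 and 17 = 3^0 · 17. Apply v_p(a/b) = v_p(a) − v_p(b): v_3(189/17) = 3 − 0 = 3.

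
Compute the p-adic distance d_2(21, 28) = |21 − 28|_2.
d_2(21, 28) = 1

Step 1 — x − y = 21 − 28 = -7. Step 2 — v_2(-7) = 0 (factor: -7 = −(2^0 · 7); the sign does not affect v_p). Step 3 — |x − y|_2 = 2^{0} = 1.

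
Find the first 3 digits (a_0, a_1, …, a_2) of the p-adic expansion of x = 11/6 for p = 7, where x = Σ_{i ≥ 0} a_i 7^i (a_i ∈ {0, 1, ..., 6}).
(a_0, …, a_2) = (3, 1, 1)

v_7(11/6) = 0 (numerator and denominator both coprime to 7), so x ∈ ℤ_7^×. Compute digits iteratively via a_i = x_i mod 7, x_{i+1} = (x_i − a_i)/7, with x_0 = x:
  x_0 = 11/6;  a_0 = 3;  x_1 = (x_0 − 3)/7 = -1/6
  x_1 = -1/6;  a_1 = 1;  x_2 = (x_1 − 1)/7 = -1/6
  x_2 = -1/6;  a_2 = 1;  x_3 = (x_2 − 1)/7 = -1/6
Digits: (3, 1, 1).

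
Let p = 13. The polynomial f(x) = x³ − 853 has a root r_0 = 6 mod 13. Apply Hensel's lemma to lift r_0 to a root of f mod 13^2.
r_1 = 123 (mod 169)

Hensel: r_{i+1} = r_i − f(r_i)/f′(r_i) mod 13^{i+2}, where f′(x) = 3x². Iterate:
  r_0 = 6 (mod 13)
  r_1 = 123 (mod 169)
Final: r = 123 with f(r) ≡ 0 mod 13^2.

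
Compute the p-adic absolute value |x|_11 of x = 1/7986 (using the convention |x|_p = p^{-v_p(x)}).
|1/7986|_11 = 1331

Step 1 — compute v_11(x) by factoring powers of 11 out of the numerator and denominator: v_11(1/7986) = -3. Step 2 — apply |x|_p = p^{-v_p(x)} = 11^{3} = 1331.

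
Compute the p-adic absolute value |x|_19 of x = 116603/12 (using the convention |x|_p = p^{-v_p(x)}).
|116603/12|_19 = 1/6859

Step 1 — compute v_19(x) by factoring powers of 19 out of the numerator and denominator: v_19(116603/12) = 3. Step 2 — apply |x|_p = p^{-v_p(x)} = 19^{-3} = 1/6859.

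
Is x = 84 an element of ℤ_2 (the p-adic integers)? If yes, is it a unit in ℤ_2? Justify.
x ∈ ℤ_2 but not a unit; v_2(x) = 2 > 0

ℤ_2 = {x ∈ ℚ_2 : v_2(x) ≥ 0} and ℤ_2^× = {x ∈ ℤ_2 : v_2(x) = 0}. Here v_2(84) = v_2(num) − v_2(den) = 2; compare against these criteria.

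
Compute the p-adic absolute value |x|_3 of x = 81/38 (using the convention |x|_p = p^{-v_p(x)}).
|81/38|_3 = 1/81

Step 1 — compute v_3(x) by factoring powers of 3 out of the numerator and denominator: v_3(81/38) = 4. Step 2 — apply |x|_p = p^{-v_p(x)} = 3^{-4} = 1/81.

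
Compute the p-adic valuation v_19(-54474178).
v_19(-54474178) = 5

v_19(n) is the largest exponent k such that 19^k divides n. Factor out: -54474178 = -19^5 · 22. (Sign doesn't affect v_p.) So v_19(-54474178) = 5.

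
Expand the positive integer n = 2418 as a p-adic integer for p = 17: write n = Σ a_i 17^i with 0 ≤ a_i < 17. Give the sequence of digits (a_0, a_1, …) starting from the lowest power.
(a_0, a_1, …) = (4, 6, 8)

Repeated division by 17 gives the digits low-to-high: 2418 = 4 + 6·17^1 + 8·17^2. Digit sequence: (4, 6, 8).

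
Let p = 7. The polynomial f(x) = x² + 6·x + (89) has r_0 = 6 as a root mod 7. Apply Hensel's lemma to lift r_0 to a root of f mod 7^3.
r_2 = 125 (mod 343)

Hensel: r_{i+1} = r_i − f(r_i)·(f′(r_i))^{-1} mod 7^{i+2}, f′(x) = 2x + 6. Iterate:
  r_0 = 6 (mod 7)
  r_1 = 27 (mod 49)
  r_2 = 125 (mod 343)
Final: r = 125 satisfies f(r) ≡ 0 mod 7^3.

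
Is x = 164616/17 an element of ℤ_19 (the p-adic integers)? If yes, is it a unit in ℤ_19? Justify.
x ∈ ℤ_19 but not a unit; v_19(x) = 3 > 0

ℤ_19 = {x ∈ ℚ_19 : v_19(x) ≥ 0} and ℤ_19^× = {x ∈ ℤ_19 : v_19(x) = 0}. Here v_19(164616/17) = v_19(num) − v_19(den) = 3; compare against these criteria.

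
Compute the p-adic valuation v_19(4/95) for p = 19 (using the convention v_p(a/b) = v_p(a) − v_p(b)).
v_19(4/95) = -1

Factor powers of 19 from the numerator and denominator of the reduced fraction: 4 = 19^0 · 4 and 95 = 19^1 · 5. Apply v_p(a/b) = v_p(a) − v_p(b): v_19(4/95) = 0 − 1 = -1.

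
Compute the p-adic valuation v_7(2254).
v_7(2254) = 2

v_7(n) is the largest exponent k such that 7^k divides n. Factor out: 2254 = 7^2 · 46. (Sign doesn't affect v_p.) So v_7(2254) = 2.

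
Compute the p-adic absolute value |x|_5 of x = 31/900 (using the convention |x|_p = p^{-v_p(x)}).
|31/900|_5 = 25

Step 1 — compute v_5(x) by factoring powers of 5 out of the numerator and denominator: v_5(31/900) = -2. Step 2 — apply |x|_p = p^{-v_p(x)} = 5^{2} = 25.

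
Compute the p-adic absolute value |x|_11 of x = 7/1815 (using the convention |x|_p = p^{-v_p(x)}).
|7/1815|_11 = 121

Step 1 — compute v_11(x) by factoring powers of 11 out of the numerator and denominator: v_11(7/1815) = -2. Step 2 — apply |x|_p = p^{-v_p(x)} = 11^{2} = 121.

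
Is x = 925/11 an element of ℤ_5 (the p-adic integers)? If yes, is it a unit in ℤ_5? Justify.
x ∈ ℤ_5 but not a unit; v_5(x) = 2 > 0

ℤ_5 = {x ∈ ℚ_5 : v_5(x) ≥ 0} and ℤ_5^× = {x ∈ ℤ_5 : v_5(x) = 0}. Here v_5(925/11) = v_5(num) − v_5(den) = 2; compare against these criteria.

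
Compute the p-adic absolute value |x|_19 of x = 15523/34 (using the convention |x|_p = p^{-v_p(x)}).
|15523/34|_19 = 1/361

Step 1 — compute v_19(x) by factoring powers of 19 out of the numerator and denominator: v_19(15523/34) = 2. Step 2 — apply |x|_p = p^{-v_p(x)} = 19^{-2} = 1/361.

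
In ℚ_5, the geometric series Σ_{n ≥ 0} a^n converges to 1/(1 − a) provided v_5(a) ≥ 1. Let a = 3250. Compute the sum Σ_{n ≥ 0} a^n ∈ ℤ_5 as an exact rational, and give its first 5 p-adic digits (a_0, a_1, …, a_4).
Σ a^n = 1/(1 − a) = -1/3249;  first 5 digits = (1, 0, 0, 1, 0)

v_5(a) = 3 ≥ 1, so the series converges in ℤ_5 to 1/(1 − a) = 1/(1 − 3250) = -1/3249. Expand this rational in ℤ_5: compute digits iteratively via d_i = x_i mod 5, x_{i+1} = (x_i − d_i)/5. The first 5 digits are (1, 0, 0, 1, 0).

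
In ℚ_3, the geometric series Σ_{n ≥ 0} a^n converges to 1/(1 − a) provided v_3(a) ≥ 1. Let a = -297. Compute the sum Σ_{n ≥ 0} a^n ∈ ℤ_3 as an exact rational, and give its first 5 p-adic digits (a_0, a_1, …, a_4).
Σ a^n = 1/(1 − a) = 1/298;  first 5 digits = (1, 0, 0, 1, 2)

v_3(a) = 3 ≥ 1, so the series converges in ℤ_3 to 1/(1 − a) = 1/(1 − (-297)) = 1/298. Expand this rational in ℤ_3: compute digits iteratively via d_i = x_i mod 3, x_{i+1} = (x_i − d_i)/3. The first 5 digits are (1, 0, 0, 1, 2).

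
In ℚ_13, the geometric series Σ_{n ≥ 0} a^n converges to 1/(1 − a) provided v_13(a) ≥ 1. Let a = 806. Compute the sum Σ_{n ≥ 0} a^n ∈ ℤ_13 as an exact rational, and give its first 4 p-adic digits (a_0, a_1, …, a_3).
Σ a^n = 1/(1 − a) = -1/805;  first 4 digits = (1, 10, 0, 9)

v_13(a) = 1 ≥ 1, so the series converges in ℤ_13 to 1/(1 − a) = 1/(1 − 806) = -1/805. Expand this rational in ℤ_13: compute digits iteratively via d_i = x_i mod 13, x_{i+1} = (x_i − d_i)/13. The first 4 digits are (1, 10, 0, 9).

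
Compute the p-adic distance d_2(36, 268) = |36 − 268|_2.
d_2(36, 268) = 1/8

Step 1 — x − y = 36 − 268 = -232. Step 2 — v_2(-232) = 3 (factor: -232 = −(2^3 · 29); the sign does not affect v_p). Step 3 — |x − y|_2 = 2^{-3} = 1/8.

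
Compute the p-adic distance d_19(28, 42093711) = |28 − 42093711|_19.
d_19(28, 42093711) = 1/2476099

Step 1 — x − y = 28 − 42093711 = -42093683. Step 2 — v_19(-42093683) = 5 (factor: -42093683 = −(19^5 · 17); the sign does not affect v_p). Step 3 — |x − y|_19 = 19^{-5} = 1/2476099.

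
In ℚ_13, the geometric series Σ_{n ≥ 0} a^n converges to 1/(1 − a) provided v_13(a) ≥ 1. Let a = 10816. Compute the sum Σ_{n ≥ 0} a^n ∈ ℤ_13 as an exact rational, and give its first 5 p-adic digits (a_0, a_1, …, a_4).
Σ a^n = 1/(1 − a) = -1/10815;  first 5 digits = (1, 0, 12, 4, 1)

v_13(a) = 2 ≥ 1, so the series converges in ℤ_13 to 1/(1 − a) = 1/(1 − 10816) = -1/10815. Expand this rational in ℤ_13: compute digits iteratively via d_i = x_i mod 13, x_{i+1} = (x_i − d_i)/13. The first 5 digits are (1, 0, 12, 4, 1).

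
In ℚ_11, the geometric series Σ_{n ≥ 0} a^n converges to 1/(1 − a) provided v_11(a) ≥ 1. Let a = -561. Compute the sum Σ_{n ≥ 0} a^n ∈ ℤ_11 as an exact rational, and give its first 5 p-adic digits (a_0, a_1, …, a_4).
Σ a^n = 1/(1 − a) = 1/562;  first 5 digits = (1, 4, 0, 3, 10)

v_11(a) = 1 ≥ 1, so the series converges in ℤ_11 to 1/(1 − a) = 1/(1 − (-561)) = 1/562. Expand this rational in ℤ_11: compute digits iteratively via d_i = x_i mod 11, x_{i+1} = (x_i − d_i)/11. The first 5 digits are (1, 4, 0, 3, 10).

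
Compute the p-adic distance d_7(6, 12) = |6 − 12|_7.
d_7(6, 12) = 1

Step 1 — x − y = 6 − 12 = -6. Step 2 — v_7(-6) = 0 (factor: -6 = −(7^0 · 6); the sign does not affect v_p). Step 3 — |x − y|_7 = 7^{0} = 1.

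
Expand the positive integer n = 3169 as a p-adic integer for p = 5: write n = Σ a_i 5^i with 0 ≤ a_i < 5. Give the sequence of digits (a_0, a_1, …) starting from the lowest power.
(a_0, a_1, …) = (4, 3, 1, 0, 0, 1)

Repeated division by 5 gives the digits low-to-high: 3169 = 4 + 3·5^1 + 1·5^2 + 1·5^5. Digit sequence: (4, 3, 1, 0, 0, 1).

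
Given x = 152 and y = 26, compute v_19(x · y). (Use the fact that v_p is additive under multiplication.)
v_19(3952) = 1

v_p(x) = 1 (factor: 152 = 19^1 · 8); v_p(y) = 0 (factor: 26 = 19^0 · 26). Additivity: v_p(xy) = v_p(x) + v_p(y) = 1 + 0 = 1. (Direct check: xy = 3952 = 19^1 · (208).)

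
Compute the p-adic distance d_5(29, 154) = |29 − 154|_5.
d_5(29, 154) = 1/125

Step 1 — x − y = 29 − 154 = -125. Step 2 — v_5(-125) = 3 (factor: -125 = −(5^3 · 1); the sign does not affect v_p). Step 3 — |x − y|_5 = 5^{-3} = 1/125.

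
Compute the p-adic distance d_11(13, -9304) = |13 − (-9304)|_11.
d_11(13, -9304) = 1/1331

Step 1 — x − y = 13 − (-9304) = 9317. Step 2 — v_11(9317) = 3 (factor: 9317 = (11^3 · 7); the sign does not affect v_p). Step 3 — |x − y|_11 = 11^{-3} = 1/1331.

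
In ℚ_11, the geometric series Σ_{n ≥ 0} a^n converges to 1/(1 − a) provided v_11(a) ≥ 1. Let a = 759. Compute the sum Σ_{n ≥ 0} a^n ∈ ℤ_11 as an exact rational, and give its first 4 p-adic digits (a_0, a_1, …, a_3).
Σ a^n = 1/(1 − a) = -1/758;  first 4 digits = (1, 3, 4, 9)

v_11(a) = 1 ≥ 1, so the series converges in ℤ_11 to 1/(1 − a) = 1/(1 − 759) = -1/758. Expand this rational in ℤ_11: compute digits iteratively via d_i = x_i mod 11, x_{i+1} = (x_i − d_i)/11. The first 4 digits are (1, 3, 4, 9).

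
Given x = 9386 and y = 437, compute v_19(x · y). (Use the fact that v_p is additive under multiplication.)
v_19(4101682) = 3

v_p(x) = 2 (factor: 9386 = 19^2 · 26); v_p(y) = 1 (factor: 437 = 19^1 · 23). Additivity: v_p(xy) = v_p(x) + v_p(y) = 2 + 1 = 3. (Direct check: xy = 4101682 = 19^3 · (598).)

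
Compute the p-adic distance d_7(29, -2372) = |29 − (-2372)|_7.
d_7(29, -2372) = 1/2401

Step 1 — x − y = 29 − (-2372) = 2401. Step 2 — v_7(2401) = 4 (factor: 2401 = (7^4 · 1); the sign does not affect v_p). Step 3 — |x − y|_7 = 7^{-4} = 1/2401.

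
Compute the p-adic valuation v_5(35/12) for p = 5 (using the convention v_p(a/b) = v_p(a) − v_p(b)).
v_5(35/12) = 1

Factor powers of 5 from the numerator and denominator of the reduced fraction: 35 = 5^1 · 7 and 12 = 5^0 · 12. Apply v_p(a/b) = v_p(a) − v_p(b): v_5(35/12) = 1 − 0 = 1.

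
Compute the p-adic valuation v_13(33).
v_13(33) = 0

v_13(n) is the largest exponent k such that 13^k divides n. Factor out: 33 = 13^0 · 33. (Sign doesn't affect v_p.) So v_13(33) = 0.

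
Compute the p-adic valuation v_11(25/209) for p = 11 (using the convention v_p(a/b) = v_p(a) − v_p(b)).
v_11(25/209) = -1

Factor powers of 11 from the numerator and denominator of the reduced fraction: 25 = 11^0 · 25 and 209 = 11^1 · 19. Apply v_p(a/b) = v_p(a) − v_p(b): v_11(25/209) = 0 − 1 = -1.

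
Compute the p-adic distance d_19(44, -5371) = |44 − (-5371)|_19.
d_19(44, -5371) = 1/361

Step 1 — x − y = 44 − (-5371) = 5415. Step 2 — v_19(5415) = 2 (factor: 5415 = (19^2 · 15); the sign does not affect v_p). Step 3 — |x − y|_19 = 19^{-2} = 1/361.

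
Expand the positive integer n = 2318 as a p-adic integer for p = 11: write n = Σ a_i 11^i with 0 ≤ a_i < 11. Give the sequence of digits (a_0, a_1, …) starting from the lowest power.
(a_0, a_1, …) = (8, 1, 8, 1)

Repeated division by 11 gives the digits low-to-high: 2318 = 8 + 1·11^1 + 8·11^2 + 1·11^3. Digit sequence: (8, 1, 8, 1).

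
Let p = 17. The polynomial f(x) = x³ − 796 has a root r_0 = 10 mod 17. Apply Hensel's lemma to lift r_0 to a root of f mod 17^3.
r_2 = 2645 (mod 4913)

Hensel: r_{i+1} = r_i − f(r_i)/f′(r_i) mod 17^{i+2}, where f′(x) = 3x². Iterate:
  r_0 = 10 (mod 17)
  r_1 = 44 (mod 289)
  r_2 = 2645 (mod 4913)
Final: r = 2645 with f(r) ≡ 0 mod 17^3.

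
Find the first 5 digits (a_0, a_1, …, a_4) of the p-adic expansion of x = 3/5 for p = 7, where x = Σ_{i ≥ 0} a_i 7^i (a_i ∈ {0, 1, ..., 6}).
(a_0, …, a_4) = (2, 4, 5, 2, 1)

v_7(3/5) = 0 (numerator and denominator both coprime to 7), so x ∈ ℤ_7^×. Compute digits iteratively via a_i = x_i mod 7, x_{i+1} = (x_i − a_i)/7, with x_0 = x:
  x_0 = 3/5;  a_0 = 2;  x_1 = (x_0 − 2)/7 = -1/5
  x_1 = -1/5;  a_1 = 4;  x_2 = (x_1 − 4)/7 = -3/5
  x_2 = -3/5;  a_2 = 5;  x_3 = (x_2 − 5)/7 = -4/5
  x_3 = -4/5;  a_3 = 2;  x_4 = (x_3 − 2)/7 = -2/5
  x_4 = -2/5;  a_4 = 1;  x_5 = (x_4 − 1)/7 = -1/5
Digits: (2, 4, 5, 2, 1).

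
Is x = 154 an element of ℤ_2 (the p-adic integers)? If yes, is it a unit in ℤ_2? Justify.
x ∈ ℤ_2 but not a unit; v_2(x) = 1 > 0

ℤ_2 = {x ∈ ℚ_2 : v_2(x) ≥ 0} and ℤ_2^× = {x ∈ ℤ_2 : v_2(x) = 0}. Here v_2(154) = v_2(num) − v_2(den) = 1; compare against these criteria.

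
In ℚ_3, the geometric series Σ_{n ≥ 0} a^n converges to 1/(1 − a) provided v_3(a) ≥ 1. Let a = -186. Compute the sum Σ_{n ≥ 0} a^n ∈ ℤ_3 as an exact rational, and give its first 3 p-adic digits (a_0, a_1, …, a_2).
Σ a^n = 1/(1 − a) = 1/187;  first 3 digits = (1, 1, 1)

v_3(a) = 1 ≥ 1, so the series converges in ℤ_3 to 1/(1 − a) = 1/(1 − (-186)) = 1/187. Expand this rational in ℤ_3: compute digits iteratively via d_i = x_i mod 3, x_{i+1} = (x_i − d_i)/3. The first 3 digits are (1, 1, 1).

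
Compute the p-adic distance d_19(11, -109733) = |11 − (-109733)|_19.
d_19(11, -109733) = 1/6859

Step 1 — x − y = 11 − (-109733) = 109744. Step 2 — v_19(109744) = 3 (factor: 109744 = (19^3 · 16); the sign does not affect v_p). Step 3 — |x − y|_19 = 19^{-3} = 1/6859.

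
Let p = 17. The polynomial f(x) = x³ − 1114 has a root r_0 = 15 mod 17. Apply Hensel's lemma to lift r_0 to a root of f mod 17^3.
r_2 = 1392 (mod 4913)

Hensel: r_{i+1} = r_i − f(r_i)/f′(r_i) mod 17^{i+2}, where f′(x) = 3x². Iterate:
  r_0 = 15 (mod 17)
  r_1 = 236 (mod 289)
  r_2 = 1392 (mod 4913)
Final: r = 1392 with f(r) ≡ 0 mod 17^3.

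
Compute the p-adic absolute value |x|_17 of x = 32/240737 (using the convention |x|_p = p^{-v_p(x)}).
|32/240737|_17 = 4913

Step 1 — compute v_17(x) by factoring powers of 17 out of the numerator and denominator: v_17(32/240737) = -3. Step 2 — apply |x|_p = p^{-v_p(x)} = 17^{3} = 4913.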